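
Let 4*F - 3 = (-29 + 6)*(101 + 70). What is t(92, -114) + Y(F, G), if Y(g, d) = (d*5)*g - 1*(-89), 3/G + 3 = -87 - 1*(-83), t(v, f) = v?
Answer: 32009/14 ≈ 2286.4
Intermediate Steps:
G = -3/7 (G = 3/(-3 + (-87 - 1*(-83))) = 3/(-3 + (-87 + 83)) = 3/(-3 - 4) = 3/(-7) = 3*(-⅐) = -3/7 ≈ -0.42857)
F = -1965/2 (F = ¾ + ((-29 + 6)*(101 + 70))/4 = ¾ + (-23*171)/4 = ¾ + (¼)*(-3933) = ¾ - 3933/4 = -1965/2 ≈ -982.50)
Y(g, d) = 89 + 5*d*g (Y(g, d) = (5*d)*g + 89 = 5*d*g + 89 = 89 + 5*d*g)
t(92, -114) + Y(F, G) = 92 + (89 + 5*(-3/7)*(-1965/2)) = 92 + (89 + 29475/14) = 92 + 30721/14 = 32009/14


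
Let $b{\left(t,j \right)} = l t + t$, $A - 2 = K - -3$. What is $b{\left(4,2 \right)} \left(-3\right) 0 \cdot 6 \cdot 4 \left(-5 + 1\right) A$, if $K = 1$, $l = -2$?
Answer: $0$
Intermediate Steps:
$A = 6$ ($A = 2 + \left(1 - -3\right) = 2 + \left(1 + 3\right) = 2 + 4 = 6$)
$b{\left(t,j \right)} = - t$ ($b{\left(t,j \right)} = - 2 t + t = - t$)
$b{\left(4,2 \right)} \left(-3\right) 0 \cdot 6 \cdot 4 \left(-5 + 1\right) A = \left(-1\right) 4 \left(-3\right) 0 \cdot 6 \cdot 4 \left(-5 + 1\right) 6 = - 4 \cdot 0 \cdot 6 \cdot 4 \left(\left(-4\right) 6\right) = - 4 \cdot 0 \cdot 4 \left(-24\right) = - 4 \cdot 0 \left(-24\right) = \left(-4\right) 0 = 0$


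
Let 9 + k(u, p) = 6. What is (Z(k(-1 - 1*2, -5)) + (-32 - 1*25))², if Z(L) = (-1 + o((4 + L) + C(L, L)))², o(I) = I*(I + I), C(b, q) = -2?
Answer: 3136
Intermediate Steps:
o(I) = 2*I² (o(I) = I*(2*I) = 2*I²)
k(u, p) = -3 (k(u, p) = -9 + 6 = -3)
Z(L) = (-1 + 2*(2 + L)²)² (Z(L) = (-1 + 2*((4 + L) - 2)²)² = (-1 + 2*(2 + L)²)²)
(Z(k(-1 - 1*2, -5)) + (-32 - 1*25))² = ((-1 + 2*(2 - 3)²)² + (-32 - 1*25))² = ((-1 + 2*(-1)²)² + (-32 - 25))² = ((-1 + 2*1)² - 57)² = ((-1 + 2)² - 57)² = (1² - 57)² = (1 - 57)² = (-56)² = 3136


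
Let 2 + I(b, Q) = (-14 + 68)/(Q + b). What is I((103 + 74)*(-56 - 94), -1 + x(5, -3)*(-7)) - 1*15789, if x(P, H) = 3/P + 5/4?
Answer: -310719547/19677 ≈ -15791.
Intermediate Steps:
x(P, H) = 5/4 + 3/P (x(P, H) = 3/P + 5*(¼) = 3/P + 5/4 = 5/4 + 3/P)
I(b, Q) = -2 + 54/(Q + b) (I(b, Q) = -2 + (-14 + 68)/(Q + b) = -2 + 54/(Q + b))
I((103 + 74)*(-56 - 94), -1 + x(5, -3)*(-7)) - 1*15789 = 2*(27 - (-1 + (5/4 + 3/5)*(-7)) - (103 + 74)*(-56 - 94))/((-1 + (5/4 + 3/5)*(-7)) + (103 + 74)*(-56 - 94)) - 1*15789 = 2*(27 - (-1 + (5/4 + 3*(⅕))*(-7)) - 177*(-150))/((-1 + (5/4 + 3*(⅕))*(-7)) + 177*(-150)) - 15789 = 2*(27 - (-1 + (5/4 + ⅗)*(-7)) - 1*(-26550))/((-1 + (5/4 + ⅗)*(-7)) - 26550) - 15789 = 2*(27 - (-1 + (37/20)*(-7)) + 26550)/((-1 + (37/20)*(-7)) - 26550) - 15789 = 2*(27 - (-1 - 259/20) + 26550)/((-1 - 259/20) - 26550) - 15789 = 2*(27 - 1*(-279/20) + 26550)/(-279/20 - 26550) - 15789 = 2*(27 + 279/20 + 26550)/(-531279/20) - 15789 = 2*(-20/531279)*(531819/20) - 15789 = -39394/19677 - 15789 = -310719547/19677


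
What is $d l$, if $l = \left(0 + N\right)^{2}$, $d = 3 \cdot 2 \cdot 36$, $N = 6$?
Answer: $7776$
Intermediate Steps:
$d = 216$ ($d = 6 \cdot 36 = 216$)
$l = 36$ ($l = \left(0 + 6\right)^{2} = 6^{2} = 36$)
$d l = 216 \cdot 36 = 7776$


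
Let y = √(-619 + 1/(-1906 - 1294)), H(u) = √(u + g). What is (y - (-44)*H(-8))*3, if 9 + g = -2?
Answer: I*(132*√19 + 9*√440178/80) ≈ 650.01*I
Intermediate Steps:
g = -11 (g = -9 - 2 = -11)
H(u) = √(-11 + u) (H(u) = √(u - 11) = √(-11 + u))
y = 3*I*√440178/80 (y = √(-619 + 1/(-3200)) = √(-619 - 1/3200) = √(-1980801/3200) = 3*I*√440178/80 ≈ 24.88*I)
(y - (-44)*H(-8))*3 = (3*I*√440178/80 - (-44)*√(-11 - 8))*3 = (3*I*√440178/80 - (-44)*√(-19))*3 = (3*I*√440178/80 - (-44)*I*√19)*3 = (3*I*√440178/80 + 44*I*√19)*3 = (44*I*√19 + 3*I*√440178/80)*3 = 132*I*√19 + 9*I*√440178/80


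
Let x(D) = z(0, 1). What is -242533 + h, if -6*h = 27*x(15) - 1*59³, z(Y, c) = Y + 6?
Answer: -1249981/6 ≈ -2.0833e+5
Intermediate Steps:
z(Y, c) = 6 + Y
x(D) = 6 (x(D) = 6 + 0 = 6)
h = 205217/6 (h = -(27*6 - 1*59³)/6 = -(162 - 1*205379)/6 = -(162 - 205379)/6 = -⅙*(-205217) = 205217/6 ≈ 34203.)
-242533 + h = -242533 + 205217/6 = -1249981/6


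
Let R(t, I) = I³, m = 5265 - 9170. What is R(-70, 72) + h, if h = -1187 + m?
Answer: 368156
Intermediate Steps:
m = -3905
h = -5092 (h = -1187 - 3905 = -5092)
R(-70, 72) + h = 72³ - 5092 = 373248 - 5092 = 368156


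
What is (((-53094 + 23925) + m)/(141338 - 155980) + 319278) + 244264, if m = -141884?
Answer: 8251553017/14642 ≈ 5.6355e+5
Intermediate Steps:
(((-53094 + 23925) + m)/(141338 - 155980) + 319278) + 244264 = (((-53094 + 23925) - 141884)/(141338 - 155980) + 319278) + 244264 = ((-29169 - 141884)/(-14642) + 319278) + 244264 = (-171053*(-1/14642) + 319278) + 244264 = (171053/14642 + 319278) + 244264 = 4675039529/14642 + 244264 = 8251553017/14642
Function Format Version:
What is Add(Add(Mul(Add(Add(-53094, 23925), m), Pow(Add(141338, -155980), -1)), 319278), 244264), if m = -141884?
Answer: Rational(8251553017, 14642) ≈ 5.6355e+5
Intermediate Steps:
Add(Add(Mul(Add(Add(-53094, 23925), m), Pow(Add(141338, -155980), -1)), 319278), 244264) = Add(Add(Mul(Add(Add(-53094, 23925), -141884), Pow(Add(141338, -155980), -1)), 319278), 244264) = Add(Add(Mul(Add(-29169, -141884), Pow(-14642, -1)), 319278), 244264) = Add(Add(Mul(-171053, Rational(-1, 14642)), 319278), 244264) = Add(Add(Rational(171053, 14642), 319278), 244264) = Add(Rational(4675039529, 14642), 244264) = Rational(8251553017, 14642)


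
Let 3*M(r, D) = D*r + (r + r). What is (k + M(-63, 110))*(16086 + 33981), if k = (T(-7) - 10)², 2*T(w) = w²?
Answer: -428923989/4 ≈ -1.0723e+8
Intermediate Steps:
M(r, D) = 2*r/3 + D*r/3 (M(r, D) = (D*r + (r + r))/3 = (D*r + 2*r)/3 = (2*r + D*r)/3 = 2*r/3 + D*r/3)
T(w) = w²/2
k = 841/4 (k = ((½)*(-7)² - 10)² = ((½)*49 - 10)² = (49/2 - 10)² = (29/2)² = 841/4 ≈ 210.25)
(k + M(-63, 110))*(16086 + 33981) = (841/4 + (⅓)*(-63)*(2 + 110))*(16086 + 33981) = (841/4 + (⅓)*(-63)*112)*50067 = (841/4 - 2352)*50067 = -8567/4*50067 = -428923989/4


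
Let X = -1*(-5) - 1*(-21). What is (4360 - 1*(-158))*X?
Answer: 117468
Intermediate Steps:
X = 26 (X = 5 + 21 = 26)
(4360 - 1*(-158))*X = (4360 - 1*(-158))*26 = (4360 + 158)*26 = 4518*26 = 117468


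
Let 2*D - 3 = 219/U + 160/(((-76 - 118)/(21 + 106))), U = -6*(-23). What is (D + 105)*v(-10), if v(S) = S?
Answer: -2450635/4462 ≈ -549.22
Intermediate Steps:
U = 138
D = -446893/8924 (D = 3/2 + (219/138 + 160/(((-76 - 118)/(21 + 106))))/2 = 3/2 + (219*(1/138) + 160/((-194/127)))/2 = 3/2 + (73/46 + 160/((-194*1/127)))/2 = 3/2 + (73/46 + 160/(-194/127))/2 = 3/2 + (73/46 + 160*(-127/194))/2 = 3/2 + (73/46 - 10160/97)/2 = 3/2 + (1/2)*(-460279/4462) = 3/2 - 460279/8924 = -446893/8924 ≈ -50.078)
(D + 105)*v(-10) = (-446893/8924 + 105)*(-10) = (490127/8924)*(-10) = -2450635/4462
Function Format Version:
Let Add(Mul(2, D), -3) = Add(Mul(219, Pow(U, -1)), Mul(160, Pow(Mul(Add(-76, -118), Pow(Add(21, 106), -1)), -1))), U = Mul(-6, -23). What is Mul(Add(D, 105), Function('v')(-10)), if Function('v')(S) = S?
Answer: Rational(-2450635, 4462) ≈ -549.22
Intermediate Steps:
U = 138
D = Rational(-446893, 8924) (D = Add(Rational(3, 2), Mul(Rational(1, 2), Add(Mul(219, Pow(138, -1)), Mul(160, Pow(Mul(Add(-76, -118), Pow(Add(21, 106), -1)), -1))))) = Add(Rational(3, 2), Mul(Rational(1, 2), Add(Mul(219, Rational(1, 138)), Mul(160, Pow(Mul(-194, Pow(127, -1)), -1))))) = Add(Rational(3, 2), Mul(Rational(1, 2), Add(Rational(73, 46), Mul(160, Pow(Mul(-194, Rational(1, 127)), -1))))) = Add(Rational(3, 2), Mul(Rational(1, 2), Add(Rational(73, 46), Mul(160, Pow(Rational(-194, 127), -1))))) = Add(Rational(3, 2), Mul(Rational(1, 2), Add(Rational(73, 46), Mul(160, Rational(-127, 194))))) = Add(Rational(3, 2), Mul(Rational(1, 2), Add(Rational(73, 46), Rational(-10160, 97)))) = Add(Rational(3, 2), Mul(Rational(1, 2), Rational(-460279, 4462))) = Add(Rational(3, 2), Rational(-460279, 8924)) = Rational(-446893, 8924) ≈ -50.078)
Mul(Add(D, 105), Function('v')(-10)) = Mul(Add(Rational(-446893, 8924), 105), -10) = Mul(Rational(490127, 8924), -10) = Rational(-2450635, 4462)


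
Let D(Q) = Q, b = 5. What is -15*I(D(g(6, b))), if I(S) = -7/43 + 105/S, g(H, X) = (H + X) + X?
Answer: -66045/688 ≈ -95.996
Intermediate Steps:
g(H, X) = H + 2*X
I(S) = -7/43 + 105/S (I(S) = -7*1/43 + 105/S = -7/43 + 105/S)
-15*I(D(g(6, b))) = -15*(-7/43 + 105/(6 + 2*5)) = -15*(-7/43 + 105/(6 + 10)) = -15*(-7/43 + 105/16) = -15*4403/688 = -66045/688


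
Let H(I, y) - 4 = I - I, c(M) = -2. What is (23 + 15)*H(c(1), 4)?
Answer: 152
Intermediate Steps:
H(I, y) = 4 (H(I, y) = 4 + (I - I) = 4 + 0 = 4)
(23 + 15)*H(c(1), 4) = (23 + 15)*4 = 38*4 = 152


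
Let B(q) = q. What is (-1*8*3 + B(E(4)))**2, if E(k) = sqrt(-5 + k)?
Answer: (24 - I)**2 ≈ 575.0 - 48.0*I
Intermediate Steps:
(-1*8*3 + B(E(4)))**2 = (-1*8*3 + sqrt(-5 + 4))**2 = (-8*3 + sqrt(-1))**2 = (-24 + I)**2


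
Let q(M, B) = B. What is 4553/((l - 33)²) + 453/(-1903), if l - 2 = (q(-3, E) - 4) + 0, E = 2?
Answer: 742822/188397 ≈ 3.9429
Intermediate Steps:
l = 0 (l = 2 + ((2 - 4) + 0) = 2 + (-2 + 0) = 2 - 2 = 0)
4553/((l - 33)²) + 453/(-1903) = 4553/((0 - 33)²) + 453/(-1903) = 4553/((-33)²) + 453*(-1/1903) = 4553/1089 - 453/1903 = 742822/188397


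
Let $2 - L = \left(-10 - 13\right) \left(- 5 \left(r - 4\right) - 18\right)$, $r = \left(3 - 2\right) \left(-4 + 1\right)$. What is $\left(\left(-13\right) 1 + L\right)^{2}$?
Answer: $144400$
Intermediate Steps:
$r = -3$ ($r = 1 \left(-3\right) = -3$)
$L = 393$ ($L = 2 - \left(-10 - 13\right) \left(- 5 \left(-3 - 4\right) - 18\right) = 2 - - 23 \left(\left(-5\right) \left(-7\right) - 18\right) = 2 - - 23 \left(35 - 18\right) = 2 - \left(-23\right) 17 = 2 - -391 = 2 + 391 = 393$)
$\left(\left(-13\right) 1 + L\right)^{2} = \left(\left(-13\right) 1 + 393\right)^{2} = \left(-13 + 393\right)^{2} = 380^{2} = 144400$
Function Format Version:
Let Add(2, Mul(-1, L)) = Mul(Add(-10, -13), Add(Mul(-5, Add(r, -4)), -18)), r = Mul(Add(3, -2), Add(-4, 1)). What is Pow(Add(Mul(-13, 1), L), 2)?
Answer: 144400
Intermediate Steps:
r = -3 (r = Mul(1, -3) = -3)
L = 393 (L = Add(2, Mul(-1, Mul(Add(-10, -13), Add(Mul(-5, Add(-3, -4)), -18)))) = Add(2, Mul(-1, Mul(-23, Add(Mul(-5, -7), -18)))) = Add(2, Mul(-1, Mul(-23, Add(35, -18)))) = Add(2, Mul(-1, Mul(-23, 17))) = Add(2, Mul(-1, -391)) = Add(2, 391) = 393)
Pow(Add(Mul(-13, 1), L), 2) = Pow(Add(Mul(-13, 1), 393), 2) = Pow(Add(-13, 393), 2) = Pow(380, 2) = 144400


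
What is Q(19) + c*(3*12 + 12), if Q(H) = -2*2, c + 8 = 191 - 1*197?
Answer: -676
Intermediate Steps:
c = -14 (c = -8 + (191 - 1*197) = -8 + (191 - 197) = -8 - 6 = -14)
Q(H) = -4
Q(19) + c*(3*12 + 12) = -4 - 14*(3*12 + 12) = -4 - 14*(36 + 12) = -4 - 14*48 = -4 - 672 = -676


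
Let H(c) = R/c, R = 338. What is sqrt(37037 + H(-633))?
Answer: sqrt(14840104539)/633 ≈ 192.45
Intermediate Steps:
H(c) = 338/c
sqrt(37037 + H(-633)) = sqrt(37037 + 338/(-633)) = sqrt(37037 + 338*(-1/633)) = sqrt(37037 - 338/633) = sqrt(23444083/633) = sqrt(14840104539)/633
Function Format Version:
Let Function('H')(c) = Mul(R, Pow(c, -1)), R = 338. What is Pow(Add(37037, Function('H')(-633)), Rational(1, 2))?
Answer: Mul(Rational(1, 633), Pow(14840104539, Rational(1, 2))) ≈ 192.45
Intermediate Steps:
Function('H')(c) = Mul(338, Pow(c, -1))
Pow(Add(37037, Function('H')(-633)), Rational(1, 2)) = Pow(Add(37037, Mul(338, Pow(-633, -1))), Rational(1, 2)) = Pow(Add(37037, Mul(338, Rational(-1, 633))), Rational(1, 2)) = Pow(Add(37037, Rational(-338, 633)), Rational(1, 2)) = Pow(Rational(23444083, 633), Rational(1, 2)) = Mul(Rational(1, 633), Pow(14840104539, Rational(1, 2)))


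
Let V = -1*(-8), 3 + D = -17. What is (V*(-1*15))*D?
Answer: 2400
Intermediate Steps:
D = -20 (D = -3 - 17 = -20)
V = 8
(V*(-1*15))*D = (8*(-1*15))*(-20) = (8*(-15))*(-20) = -120*(-20) = 2400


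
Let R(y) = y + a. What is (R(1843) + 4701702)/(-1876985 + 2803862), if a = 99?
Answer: 4703644/926877 ≈ 5.0747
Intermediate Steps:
R(y) = 99 + y (R(y) = y + 99 = 99 + y)
(R(1843) + 4701702)/(-1876985 + 2803862) = ((99 + 1843) + 4701702)/(-1876985 + 2803862) = (1942 + 4701702)/926877 = 4703644*(1/926877) = 4703644/926877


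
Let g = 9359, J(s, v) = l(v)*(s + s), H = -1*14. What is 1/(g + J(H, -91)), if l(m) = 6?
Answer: 1/9191 ≈ 0.00010880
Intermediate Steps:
H = -14
J(s, v) = 12*s (J(s, v) = 6*(s + s) = 6*(2*s) = 12*s)
1/(g + J(H, -91)) = 1/(9359 + 12*(-14)) = 1/(9359 - 168) = 1/9191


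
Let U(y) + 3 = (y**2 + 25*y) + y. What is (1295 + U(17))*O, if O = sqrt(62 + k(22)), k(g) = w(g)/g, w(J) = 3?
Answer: 2023*sqrt(30074)/22 ≈ 15947.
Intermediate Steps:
U(y) = -3 + y**2 + 26*y (U(y) = -3 + ((y**2 + 25*y) + y) = -3 + (y**2 + 26*y) = -3 + y**2 + 26*y)
k(g) = 3/g
O = sqrt(30074)/22 (O = sqrt(62 + 3/22) = sqrt(1367/22) = sqrt(30074)/22 ≈ 7.8827)
(1295 + U(17))*O = (1295 + (-3 + 17**2 + 26*17))*(sqrt(30074)/22) = (1295 + (-3 + 289 + 442))*(sqrt(30074)/22) = (1295 + 728)*(sqrt(30074)/22) = 2023*(sqrt(30074)/22) = 2023*sqrt(30074)/22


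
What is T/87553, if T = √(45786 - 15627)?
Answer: 3*√3351/87553 ≈ 0.0019835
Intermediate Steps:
T = 3*√3351 (T = √30159 = 3*√3351 ≈ 173.66)
T/87553 = (3*√3351)/87553 = (3*√3351)*(1/87553) = 3*√3351/87553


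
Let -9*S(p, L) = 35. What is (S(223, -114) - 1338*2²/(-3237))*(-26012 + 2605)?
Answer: 508142563/9711 ≈ 52327.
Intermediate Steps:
S(p, L) = -35/9 (S(p, L) = -⅑*35 = -35/9)
(S(223, -114) - 1338*2²/(-3237))*(-26012 + 2605) = (-35/9 - 1338*2²/(-3237))*(-26012 + 2605) = (-35/9 - 1338*4*(-1/3237))*(-23407) = (-35/9 - 5352*(-1/3237))*(-23407) = (-35/9 + 1784/1079)*(-23407) = -21709/9711*(-23407) = 508142563/9711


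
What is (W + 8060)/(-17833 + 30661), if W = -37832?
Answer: -2481/1069 ≈ -2.3209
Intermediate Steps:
(W + 8060)/(-17833 + 30661) = (-37832 + 8060)/(-17833 + 30661) = -29772/12828 = -29772*1/12828 = -2481/1069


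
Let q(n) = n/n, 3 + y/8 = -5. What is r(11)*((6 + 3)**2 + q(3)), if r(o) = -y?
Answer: 5248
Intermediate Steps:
y = -64 (y = -24 + 8*(-5) = -24 - 40 = -64)
q(n) = 1
r(o) = 64 (r(o) = -1*(-64) = 64)
r(11)*((6 + 3)**2 + q(3)) = 64*((6 + 3)**2 + 1) = 64*(9**2 + 1) = 64*(81 + 1) = 64*82 = 5248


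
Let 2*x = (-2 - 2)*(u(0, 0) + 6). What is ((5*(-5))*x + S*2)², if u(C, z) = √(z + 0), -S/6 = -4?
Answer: 121104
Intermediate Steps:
S = 24 (S = -6*(-4) = 24)
u(C, z) = √z
x = -12 (x = ((-2 - 2)*(√0 + 6))/2 = (-4*(0 + 6))/2 = (-4*6)/2 = (½)*(-24) = -12)
((5*(-5))*x + S*2)² = ((5*(-5))*(-12) + 24*2)² = (-25*(-12) + 48)² = (300 + 48)² = 348² = 121104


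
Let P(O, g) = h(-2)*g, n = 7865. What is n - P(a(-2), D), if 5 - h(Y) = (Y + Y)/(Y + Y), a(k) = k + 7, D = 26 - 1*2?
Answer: 7769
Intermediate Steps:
D = 24 (D = 26 - 2 = 24)
a(k) = 7 + k
h(Y) = 4 (h(Y) = 5 - (Y + Y)/(Y + Y) = 5 - 2*Y/(2*Y) = 5 - 2*Y*1/(2*Y) = 5 - 1*1 = 5 - 1 = 4)
P(O, g) = 4*g
n - P(a(-2), D) = 7865 - 4*24 = 7865 - 1*96 = 7865 - 96 = 7769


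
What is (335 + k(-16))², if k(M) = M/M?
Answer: 112896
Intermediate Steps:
k(M) = 1
(335 + k(-16))² = (335 + 1)² = 336² = 112896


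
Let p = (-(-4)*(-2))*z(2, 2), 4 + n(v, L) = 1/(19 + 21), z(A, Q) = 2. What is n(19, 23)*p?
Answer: 318/5 ≈ 63.600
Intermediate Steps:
n(v, L) = -159/40 (n(v, L) = -4 + 1/(19 + 21) = -4 + 1/40 = -159/40)
p = -16 (p = -(-4)*(-2)*2 = -4*2*2 = -8*2 = -16)
n(19, 23)*p = -159/40*(-16) = 318/5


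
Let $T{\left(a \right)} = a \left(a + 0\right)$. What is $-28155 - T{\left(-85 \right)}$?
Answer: $-35380$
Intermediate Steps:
$T{\left(a \right)} = a^{2}$ ($T{\left(a \right)} = a a = a^{2}$)
$-28155 - T{\left(-85 \right)} = -28155 - \left(-85\right)^{2} = -28155 - 7225 = -35380$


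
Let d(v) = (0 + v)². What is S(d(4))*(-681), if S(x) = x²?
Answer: -174336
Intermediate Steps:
d(v) = v²
S(d(4))*(-681) = (4²)²*(-681) = 16²*(-681) = 256*(-681) = -174336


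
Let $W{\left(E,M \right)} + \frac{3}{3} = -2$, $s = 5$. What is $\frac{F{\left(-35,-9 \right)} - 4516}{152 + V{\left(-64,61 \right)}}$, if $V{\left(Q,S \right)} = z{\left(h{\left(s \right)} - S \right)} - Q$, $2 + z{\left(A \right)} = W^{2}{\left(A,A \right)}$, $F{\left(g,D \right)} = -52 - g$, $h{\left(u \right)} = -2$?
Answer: $- \frac{4533}{223} \approx -20.327$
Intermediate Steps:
$W{\left(E,M \right)} = -3$ ($W{\left(E,M \right)} = -1 - 2 = -3$)
$z{\left(A \right)} = 7$ ($z{\left(A \right)} = -2 + \left(-3\right)^{2} = -2 + 9 = 7$)
$V{\left(Q,S \right)} = 7 - Q$
$\frac{F{\left(-35,-9 \right)} - 4516}{152 + V{\left(-64,61 \right)}} = \frac{\left(-52 - -35\right) - 4516}{152 + \left(7 - -64\right)} = \frac{\left(-52 + 35\right) - 4516}{152 + \left(7 + 64\right)} = \frac{-17 - 4516}{152 + 71} = - \frac{4533}{223}$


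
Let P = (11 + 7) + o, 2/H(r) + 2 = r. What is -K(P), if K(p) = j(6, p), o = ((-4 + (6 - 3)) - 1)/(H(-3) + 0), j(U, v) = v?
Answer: -23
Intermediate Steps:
H(r) = 2/(-2 + r)
o = 5 (o = ((-4 + (6 - 3)) - 1)/(2/(-2 - 3) + 0) = ((-4 + 3) - 1)/(2/(-5) + 0) = (-1 - 1)/(2*(-1/5) + 0) = -2/(-2/5 + 0) = -2/(-2/5) = -2*(-5/2) = 5)
P = 23 (P = (11 + 7) + 5 = 18 + 5 = 23)
K(p) = p
-K(P) = -1*23 = -23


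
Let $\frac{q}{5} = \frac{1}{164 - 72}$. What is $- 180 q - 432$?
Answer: $- \frac{10161}{23} \approx -441.78$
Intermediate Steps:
$q = \frac{5}{92}$ ($q = \frac{5}{164 - 72} = \frac{5}{92} \approx 0.054348$)
$- 180 q - 432 = \left(-180\right) \frac{5}{92} - 432 = - \frac{225}{23} - 432 = - \frac{10161}{23}$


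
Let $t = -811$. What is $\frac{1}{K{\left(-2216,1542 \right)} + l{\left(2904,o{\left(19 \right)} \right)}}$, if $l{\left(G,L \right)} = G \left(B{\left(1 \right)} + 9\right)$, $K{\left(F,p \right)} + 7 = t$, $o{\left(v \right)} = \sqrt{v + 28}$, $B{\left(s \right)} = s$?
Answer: $\frac{1}{28222} \approx 3.5433 \cdot 10^{-5}$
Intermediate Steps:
$o{\left(v \right)} = \sqrt{28 + v}$
$K{\left(F,p \right)} = -818$ ($K{\left(F,p \right)} = -7 - 811 = -818$)
$l{\left(G,L \right)} = 10 G$ ($l{\left(G,L \right)} = G \left(1 + 9\right) = G 10 = 10 G$)
$\frac{1}{K{\left(-2216,1542 \right)} + l{\left(2904,o{\left(19 \right)} \right)}} = \frac{1}{-818 + 10 \cdot 2904} = \frac{1}{-818 + 29040} = \frac{1}{28222}$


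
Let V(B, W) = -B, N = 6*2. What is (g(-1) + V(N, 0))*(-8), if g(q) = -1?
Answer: 104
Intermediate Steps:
N = 12
(g(-1) + V(N, 0))*(-8) = (-1 - 1*12)*(-8) = (-1 - 12)*(-8) = -13*(-8) = 104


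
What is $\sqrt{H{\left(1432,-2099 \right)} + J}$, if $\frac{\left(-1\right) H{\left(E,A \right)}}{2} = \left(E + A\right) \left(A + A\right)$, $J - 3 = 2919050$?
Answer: $i \sqrt{2681079} \approx 1637.4 i$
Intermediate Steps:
$J = 2919053$ ($J = 3 + 2919050 = 2919053$)
$H{\left(E,A \right)} = - 4 A \left(A + E\right)$ ($H{\left(E,A \right)} = - 2 \left(E + A\right) \left(A + A\right) = - 2 \left(A + E\right) 2 A = - 2 \cdot 2 A \left(A + E\right) = - 4 A \left(A + E\right)$)
$\sqrt{H{\left(1432,-2099 \right)} + J} = \sqrt{\left(-4\right) \left(-2099\right) \left(-2099 + 1432\right) + 2919053} = \sqrt{\left(-4\right) \left(-2099\right) \left(-667\right) + 2919053} = \sqrt{-5600132 + 2919053} = \sqrt{-2681079} = i \sqrt{2681079}$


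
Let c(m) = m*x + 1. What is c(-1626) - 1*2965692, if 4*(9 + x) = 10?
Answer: -2955122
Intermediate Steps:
x = -13/2 (x = -9 + (1/4)*10 = -9 + 5/2 = -13/2 ≈ -6.5000)
c(m) = 1 - 13*m/2 (c(m) = m*(-13/2) + 1 = -13*m/2 + 1 = 1 - 13*m/2)
c(-1626) - 1*2965692 = (1 - 13/2*(-1626)) - 1*2965692 = (1 + 10569) - 2965692 = 10570 - 2965692 = -2955122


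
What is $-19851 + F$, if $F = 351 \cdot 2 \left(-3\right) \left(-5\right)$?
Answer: $-9321$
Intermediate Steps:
$F = 10530$ ($F = 351 \left(\left(-6\right) \left(-5\right)\right) = 351 \cdot 30 = 10530$)
$-19851 + F = -19851 + 10530 = -9321$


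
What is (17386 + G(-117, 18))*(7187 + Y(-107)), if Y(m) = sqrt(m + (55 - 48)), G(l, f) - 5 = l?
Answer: 124148238 + 172740*I ≈ 1.2415e+8 + 1.7274e+5*I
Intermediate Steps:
G(l, f) = 5 + l
Y(m) = sqrt(7 + m) (Y(m) = sqrt(m + 7) = sqrt(7 + m))
(17386 + G(-117, 18))*(7187 + Y(-107)) = (17386 + (5 - 117))*(7187 + sqrt(7 - 107)) = (17386 - 112)*(7187 + sqrt(-100)) = 17274*(7187 + 10*I) = 124148238 + 172740*I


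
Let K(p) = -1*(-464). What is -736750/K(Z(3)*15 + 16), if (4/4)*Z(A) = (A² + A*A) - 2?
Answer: -368375/232 ≈ -1587.8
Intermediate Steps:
Z(A) = -2 + 2*A² (Z(A) = (A² + A*A) - 2 = (A² + A²) - 2 = 2*A² - 2 = -2 + 2*A²)
K(p) = 464
-736750/K(Z(3)*15 + 16) = -736750/464 = -736750*1/464 = -368375/232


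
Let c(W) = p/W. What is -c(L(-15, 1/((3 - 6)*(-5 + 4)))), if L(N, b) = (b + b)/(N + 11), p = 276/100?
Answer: 414/25 ≈ 16.560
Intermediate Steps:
p = 69/25 (p = 276*(1/100) = 69/25 ≈ 2.7600)
L(N, b) = 2*b/(11 + N) (L(N, b) = (2*b)/(11 + N) = 2*b/(11 + N))
c(W) = 69/(25*W)
-c(L(-15, 1/((3 - 6)*(-5 + 4)))) = -69/(25*(2/((((3 - 6)*(-5 + 4)))*(11 - 15)))) = -69/(25*(2/(-3*(-1)*(-4)))) = -69/(25*(2*(-1/4)/3)) = -69/(25*(2*(1/3)*(-1/4))) = -69/(25*(-1/6)) = -69*(-6)/25 = -1*(-414/25) = 414/25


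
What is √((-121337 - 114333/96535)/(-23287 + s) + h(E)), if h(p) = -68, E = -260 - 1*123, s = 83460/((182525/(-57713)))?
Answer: 2*I*√20090771535719600466755265894/35012034549617 ≈ 8.0968*I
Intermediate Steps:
s = -963345396/36505 (s = 83460/((182525*(-1/57713))) = 83460/(-182525/57713) = 83460*(-57713/182525) = -963345396/36505 ≈ -26389.)
E = -383 (E = -260 - 123 = -383)
√((-121337 - 114333/96535)/(-23287 + s) + h(E)) = √((-121337 - 114333/96535)/(-23287 - 963345396/36505) - 68) = √((-121337 - 114333*1/96535)/(-1813437331/36505) - 68) = √((-121337 - 114333/96535)*(-36505/1813437331) - 68) = √(-11713381628/96535*(-36505/1813437331) - 68) = √(85519399266028/35012034549617 - 68) = √(-2295298950107928/35012034549617) = 2*I*√20090771535719600466755265894/35012034549617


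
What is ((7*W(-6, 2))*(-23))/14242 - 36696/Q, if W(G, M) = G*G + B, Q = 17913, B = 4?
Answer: -106330692/42519491 ≈ -2.5008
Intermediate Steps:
W(G, M) = 4 + G**2 (W(G, M) = G*G + 4 = G**2 + 4 = 4 + G**2)
((7*W(-6, 2))*(-23))/14242 - 36696/Q = ((7*(4 + (-6)**2))*(-23))/14242 - 36696/17913 = ((7*(4 + 36))*(-23))*(1/14242) - 36696*1/17913 = ((7*40)*(-23))*(1/14242) - 12232/5971 = (280*(-23))*(1/14242) - 12232/5971 = -6440*1/14242 - 12232/5971 = -3220/7121 - 12232/5971 = -106330692/42519491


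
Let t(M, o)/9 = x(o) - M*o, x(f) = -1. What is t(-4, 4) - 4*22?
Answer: 47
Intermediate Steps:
t(M, o) = -9 - 9*M*o (t(M, o) = 9*(-1 - M*o) = -9 - 9*M*o)
t(-4, 4) - 4*22 = (-9 - 9*(-4)*4) - 4*22 = (-9 + 144) - 88 = 135 - 88 = 47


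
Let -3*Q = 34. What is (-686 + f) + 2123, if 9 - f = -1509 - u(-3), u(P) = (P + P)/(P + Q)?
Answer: 127083/43 ≈ 2955.4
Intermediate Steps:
Q = -34/3 (Q = -⅓*34 = -34/3 ≈ -11.333)
u(P) = 2*P/(-34/3 + P) (u(P) = (P + P)/(P - 34/3) = (2*P)/(-34/3 + P) = 2*P/(-34/3 + P))
f = 65292/43 (f = 9 - (-1509 - 6*(-3)/(-34 + 3*(-3))) = 9 - (-1509 - 6*(-3)/(-34 - 9)) = 9 - (-1509 - 6*(-3)/(-43)) = 9 - (-1509 - 6*(-3)*(-1)/43) = 9 - (-1509 - 1*18/43) = 9 - (-1509 - 18/43) = 9 - 1*(-64905/43) = 9 + 64905/43 = 65292/43 ≈ 1518.4)
(-686 + f) + 2123 = (-686 + 65292/43) + 2123 = 35794/43 + 2123 = 127083/43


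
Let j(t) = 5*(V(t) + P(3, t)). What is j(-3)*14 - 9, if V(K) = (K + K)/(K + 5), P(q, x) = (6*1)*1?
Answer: 201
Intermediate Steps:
P(q, x) = 6 (P(q, x) = 6*1 = 6)
V(K) = 2*K/(5 + K) (V(K) = (2*K)/(5 + K) = 2*K/(5 + K))
j(t) = 30 + 10*t/(5 + t) (j(t) = 5*(2*t/(5 + t) + 6) = 5*(6 + 2*t/(5 + t)) = 30 + 10*t/(5 + t))
j(-3)*14 - 9 = (10*(15 + 4*(-3))/(5 - 3))*14 - 9 = (10*(15 - 12)/2)*14 - 9 = (10*(1/2)*3)*14 - 9 = 15*14 - 9 = 210 - 9 = 201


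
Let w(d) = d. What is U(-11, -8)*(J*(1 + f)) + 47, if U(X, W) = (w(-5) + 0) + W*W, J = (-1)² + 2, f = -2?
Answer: -130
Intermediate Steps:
J = 3 (J = 1 + 2 = 3)
U(X, W) = -5 + W² (U(X, W) = (-5 + 0) + W*W = -5 + W²)
U(-11, -8)*(J*(1 + f)) + 47 = (-5 + (-8)²)*(3*(1 - 2)) + 47 = (-5 + 64)*(3*(-1)) + 47 = 59*(-3) + 47 = -177 + 47 = -130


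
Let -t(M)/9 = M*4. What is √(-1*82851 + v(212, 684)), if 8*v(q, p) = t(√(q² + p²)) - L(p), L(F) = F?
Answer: √(-331746 - 360*√1282)/2 ≈ 293.53*I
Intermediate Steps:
t(M) = -36*M (t(M) = -9*M*4 = -36*M)
v(q, p) = -9*√(p² + q²)/2 - p/8 (v(q, p) = (-36*√(q² + p²) - p)/8 = (-36*√(p² + q²) - p)/8 = (-p - 36*√(p² + q²))/8 = -9*√(p² + q²)/2 - p/8)
√(-1*82851 + v(212, 684)) = √(-1*82851 + (-9*√(684² + 212²)/2 - ⅛*684)) = √(-82851 + (-9*√(467856 + 44944)/2 - 171/2)) = √(-82851 + (-90*√1282 - 171/2)) = √(-82851 + (-171/2 - 90*√1282)) = √(-165873/2 - 90*√1282)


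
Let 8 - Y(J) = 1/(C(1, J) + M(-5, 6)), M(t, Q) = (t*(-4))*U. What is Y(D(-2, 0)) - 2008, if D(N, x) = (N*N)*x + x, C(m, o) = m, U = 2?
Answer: -82001/41 ≈ -2000.0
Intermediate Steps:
M(t, Q) = -8*t (M(t, Q) = (t*(-4))*2 = -4*t*2 = -8*t)
D(N, x) = x + x*N² (D(N, x) = N²*x + x = x*N² + x = x + x*N²)
Y(J) = 327/41 (Y(J) = 8 - 1/(1 - 8*(-5)) = 8 - 1/(1 + 40) = 8 - 1/41 = 327/41)
Y(D(-2, 0)) - 2008 = 327/41 - 2008 = -82001/41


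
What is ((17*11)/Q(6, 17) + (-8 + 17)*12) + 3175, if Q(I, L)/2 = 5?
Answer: 33017/10 ≈ 3301.7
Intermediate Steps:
Q(I, L) = 10 (Q(I, L) = 2*5 = 10)
((17*11)/Q(6, 17) + (-8 + 17)*12) + 3175 = ((17*11)/10 + (-8 + 17)*12) + 3175 = (187*(1/10) + 9*12) + 3175 = (187/10 + 108) + 3175 = 1267/10 + 3175 = 33017/10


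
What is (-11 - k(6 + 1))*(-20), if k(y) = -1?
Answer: 200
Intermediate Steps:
(-11 - k(6 + 1))*(-20) = (-11 - 1*(-1))*(-20) = (-11 + 1)*(-20) = -10*(-20) = 200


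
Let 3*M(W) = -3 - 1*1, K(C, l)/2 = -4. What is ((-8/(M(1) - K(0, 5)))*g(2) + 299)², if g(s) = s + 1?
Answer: 2181529/25 ≈ 87261.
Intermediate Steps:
K(C, l) = -8 (K(C, l) = 2*(-4) = -8)
M(W) = -4/3 (M(W) = (-3 - 1*1)/3 = (-3 - 1)/3 = (⅓)*(-4) = -4/3)
g(s) = 1 + s
((-8/(M(1) - K(0, 5)))*g(2) + 299)² = ((-8/(-4/3 - 1*(-8)))*(1 + 2) + 299)² = (-8/(-4/3 + 8)*3 + 299)² = (-8/20/3*3 + 299)² = (-8*3/20*3 + 299)² = (-6/5*3 + 299)² = (-18/5 + 299)² = (1477/5)² = 2181529/25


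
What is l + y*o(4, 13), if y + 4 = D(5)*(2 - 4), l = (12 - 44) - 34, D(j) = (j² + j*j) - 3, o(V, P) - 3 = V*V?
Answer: -1928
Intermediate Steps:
o(V, P) = 3 + V² (o(V, P) = 3 + V*V = 3 + V²)
D(j) = -3 + 2*j² (D(j) = (j² + j²) - 3 = 2*j² - 3 = -3 + 2*j²)
l = -66 (l = -32 - 34 = -66)
y = -98 (y = -4 + (-3 + 2*5²)*(2 - 4) = -4 + (-3 + 2*25)*(-2) = -4 + (-3 + 50)*(-2) = -4 + 47*(-2) = -4 - 94 = -98)
l + y*o(4, 13) = -66 - 98*(3 + 4²) = -66 - 98*(3 + 16) = -66 - 98*19 = -66 - 1862 = -1928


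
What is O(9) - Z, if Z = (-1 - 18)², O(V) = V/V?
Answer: -360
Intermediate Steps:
O(V) = 1
Z = 361 (Z = (-19)² = 361)
O(9) - Z = 1 - 1*361 = 1 - 361 = -360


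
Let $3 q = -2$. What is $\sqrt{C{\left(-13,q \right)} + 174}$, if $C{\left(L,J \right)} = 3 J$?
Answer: $2 \sqrt{43} \approx 13.115$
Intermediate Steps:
$q = - \frac{2}{3}$ ($q = \frac{1}{3} \left(-2\right) = - \frac{2}{3} \approx -0.66667$)
$\sqrt{C{\left(-13,q \right)} + 174} = \sqrt{3 \left(- \frac{2}{3}\right) + 174} = \sqrt{-2 + 174} = \sqrt{172} = 2 \sqrt{43}$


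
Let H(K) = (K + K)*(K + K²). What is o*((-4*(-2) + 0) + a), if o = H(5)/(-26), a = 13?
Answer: -3150/13 ≈ -242.31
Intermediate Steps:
H(K) = 2*K*(K + K²) (H(K) = (2*K)*(K + K²) = 2*K*(K + K²))
o = -150/13 (o = (2*5²*(1 + 5))/(-26) = (2*25*6)*(-1/26) = 300*(-1/26) = -150/13 ≈ -11.538)
o*((-4*(-2) + 0) + a) = -150*((-4*(-2) + 0) + 13)/13 = -150*((8 + 0) + 13)/13 = -150*(8 + 13)/13 = -150/13*21 = -3150/13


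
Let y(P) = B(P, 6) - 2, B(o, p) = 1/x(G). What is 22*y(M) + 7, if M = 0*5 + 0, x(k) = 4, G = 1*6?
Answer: -63/2 ≈ -31.500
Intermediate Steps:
G = 6
B(o, p) = ¼ (B(o, p) = 1/4 = ¼)
M = 0 (M = 0 + 0 = 0)
y(P) = -7/4 (y(P) = ¼ - 2 = -7/4)
22*y(M) + 7 = 22*(-7/4) + 7 = -77/2 + 7 = -63/2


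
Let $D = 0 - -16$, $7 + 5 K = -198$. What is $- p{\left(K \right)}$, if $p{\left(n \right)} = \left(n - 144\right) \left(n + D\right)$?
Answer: $-4625$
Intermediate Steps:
$K = -41$ ($K = - \frac{7}{5} + \frac{1}{5} \left(-198\right) = - \frac{7}{5} - \frac{198}{5} = -41$)
$D = 16$ ($D = 0 + 16 = 16$)
$p{\left(n \right)} = \left(-144 + n\right) \left(16 + n\right)$ ($p{\left(n \right)} = \left(n - 144\right) \left(n + 16\right) = \left(-144 + n\right) \left(16 + n\right)$)
$- p{\left(K \right)} = - (-2304 + \left(-41\right)^{2} - -5248) = - (-2304 + 1681 + 5248) = \left(-1\right) 4625 = -4625$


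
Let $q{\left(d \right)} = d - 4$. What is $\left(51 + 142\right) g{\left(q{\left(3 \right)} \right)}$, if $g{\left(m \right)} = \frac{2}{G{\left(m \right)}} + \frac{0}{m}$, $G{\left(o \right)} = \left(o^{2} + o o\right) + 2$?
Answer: $\frac{193}{2} \approx 96.5$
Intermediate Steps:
$G{\left(o \right)} = 2 + 2 o^{2}$ ($G{\left(o \right)} = \left(o^{2} + o^{2}\right) + 2 = 2 o^{2} + 2 = 2 + 2 o^{2}$)
$q{\left(d \right)} = -4 + d$ ($q{\left(d \right)} = d - 4 = -4 + d$)
$g{\left(m \right)} = \frac{2}{2 + 2 m^{2}}$ ($g{\left(m \right)} = \frac{2}{2 + 2 m^{2}} + \frac{0}{m} = \frac{2}{2 + 2 m^{2}} + 0 = \frac{2}{2 + 2 m^{2}}$)
$\left(51 + 142\right) g{\left(q{\left(3 \right)} \right)} = \frac{51 + 142}{1 + \left(-4 + 3\right)^{2}} = \frac{193}{1 + \left(-1\right)^{2}} = \frac{193}{1 + 1} = \frac{193}{2}$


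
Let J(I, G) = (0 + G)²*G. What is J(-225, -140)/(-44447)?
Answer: 2744000/44447 ≈ 61.736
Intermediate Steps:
J(I, G) = G³ (J(I, G) = G²*G = G³)
J(-225, -140)/(-44447) = (-140)³/(-44447) = -2744000*(-1/44447) = 2744000/44447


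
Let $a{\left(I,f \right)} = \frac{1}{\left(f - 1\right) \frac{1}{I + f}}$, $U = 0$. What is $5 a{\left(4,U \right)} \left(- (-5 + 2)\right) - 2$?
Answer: $-62$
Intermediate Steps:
$a{\left(I,f \right)} = \frac{I + f}{-1 + f}$ ($a{\left(I,f \right)} = \frac{1}{\left(-1 + f\right) \frac{1}{I + f}} = \frac{1}{\frac{1}{I + f} \left(-1 + f\right)} = \frac{I + f}{-1 + f}$)
$5 a{\left(4,U \right)} \left(- (-5 + 2)\right) - 2 = 5 \frac{4 + 0}{-1 + 0} \left(- (-5 + 2)\right) - 2 = 5 \frac{1}{-1} \cdot 4 \left(\left(-1\right) \left(-3\right)\right) - 2 = 5 \left(\left(-1\right) 4\right) 3 - 2 = 5 \left(-4\right) 3 - 2 = \left(-20\right) 3 - 2 = -60 - 2 = -62$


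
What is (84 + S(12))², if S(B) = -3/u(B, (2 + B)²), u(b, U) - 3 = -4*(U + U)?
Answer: 17282520369/2449225 ≈ 7056.3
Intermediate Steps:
u(b, U) = 3 - 8*U (u(b, U) = 3 - 4*(U + U) = 3 - 8*U)
S(B) = -3/(3 - 8*(2 + B)²)
(84 + S(12))² = (84 + 3/(-3 + 8*(2 + 12)²))² = (84 + 3/(-3 + 8*14²))² = (84 + 3/(-3 + 8*196))² = (84 + 3/(-3 + 1568))² = (84 + 3/1565)² = (131463/1565)² = 17282520369/2449225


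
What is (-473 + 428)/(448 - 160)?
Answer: -5/32 ≈ -0.15625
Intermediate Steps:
(-473 + 428)/(448 - 160) = -45/288 = -45*1/288 = -5/32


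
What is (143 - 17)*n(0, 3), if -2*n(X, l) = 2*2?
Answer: -252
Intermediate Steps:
n(X, l) = -2
(143 - 17)*n(0, 3) = (143 - 17)*(-2) = 126*(-2) = -252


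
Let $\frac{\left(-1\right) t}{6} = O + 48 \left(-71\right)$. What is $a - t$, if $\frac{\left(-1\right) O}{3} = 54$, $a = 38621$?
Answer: $17201$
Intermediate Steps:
$O = -162$ ($O = \left(-3\right) 54 = -162$)
$t = 21420$ ($t = - 6 \left(-162 + 48 \left(-71\right)\right) = - 6 \left(-162 - 3408\right) = \left(-6\right) \left(-3570\right) = 21420$)
$a - t = 38621 - 21420 = 17201$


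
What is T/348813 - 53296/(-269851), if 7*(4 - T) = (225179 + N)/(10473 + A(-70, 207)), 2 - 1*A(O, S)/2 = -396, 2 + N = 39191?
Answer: 1466475411343748/7425062490364029 ≈ 0.19750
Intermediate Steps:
N = 39189 (N = -2 + 39191 = 39189)
A(O, S) = 796 (A(O, S) = 4 - 2*(-396) = 4 + 792 = 796)
T = 51164/78883 (T = 4 - (225179 + 39189)/(7*(10473 + 796)) = 4 - 264368/(7*11269) = 4 - ⅐*264368/11269 = 4 - 264368/78883 = 51164/78883 ≈ 0.64861)
T/348813 - 53296/(-269851) = (51164/78883)/348813 - 53296/(-269851) = (51164/78883)*(1/348813) - 53296*(-1/269851) = 51164/27515415879 + 53296/269851 = 1466475411343748/7425062490364029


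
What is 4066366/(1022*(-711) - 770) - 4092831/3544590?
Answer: -103516515734/15347483935 ≈ -6.7449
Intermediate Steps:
4066366/(1022*(-711) - 770) - 4092831/3544590 = 4066366/(-726642 - 770) - 4092831*1/3544590 = 4066366/(-727412) - 1364277/1181530 = 4066366*(-1/727412) - 1364277/1181530 = -2033183/363706 - 1364277/1181530 = -103516515734/15347483935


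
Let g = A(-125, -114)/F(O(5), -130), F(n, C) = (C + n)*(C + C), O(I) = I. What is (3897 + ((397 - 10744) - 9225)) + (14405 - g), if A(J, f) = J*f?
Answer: -165157/130 ≈ -1270.4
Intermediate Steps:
F(n, C) = 2*C*(C + n) (F(n, C) = (C + n)*(2*C) = 2*C*(C + n))
g = 57/130 (g = (-125*(-114))/((2*(-130)*(-130 + 5))) = 14250/((2*(-130)*(-125))) = 14250/32500 = 14250*(1/32500) = 57/130 ≈ 0.43846)
(3897 + ((397 - 10744) - 9225)) + (14405 - g) = (3897 + ((397 - 10744) - 9225)) + (14405 - 1*57/130) = (3897 + (-10347 - 9225)) + (14405 - 57/130) = (3897 - 19572) + 1872593/130 = -15675 + 1872593/130 = -165157/130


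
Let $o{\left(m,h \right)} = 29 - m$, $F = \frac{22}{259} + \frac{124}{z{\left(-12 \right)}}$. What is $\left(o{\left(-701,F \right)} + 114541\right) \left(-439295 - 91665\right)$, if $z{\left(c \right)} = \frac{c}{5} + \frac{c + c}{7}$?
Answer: $-61204290160$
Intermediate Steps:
$z{\left(c \right)} = \frac{17 c}{35}$ ($z{\left(c \right)} = c \frac{1}{5} + 2 c \frac{1}{7} = \frac{c}{5} + \frac{2 c}{7} = \frac{17 c}{35}$)
$F = - \frac{279893}{13209}$ ($F = \frac{22}{259} + \frac{124}{\frac{17}{35} \left(-12\right)} = 22 \cdot \frac{1}{259} + \frac{124}{- \frac{204}{35}} = \frac{22}{259} + 124 \left(- \frac{35}{204}\right) = \frac{22}{259} - \frac{1085}{51} = - \frac{279893}{13209} \approx -21.19$)
$\left(o{\left(-701,F \right)} + 114541\right) \left(-439295 - 91665\right) = \left(\left(29 - -701\right) + 114541\right) \left(-439295 - 91665\right) = \left(\left(29 + 701\right) + 114541\right) \left(-530960\right) = \left(730 + 114541\right) \left(-530960\right) = 115271 \left(-530960\right) = -61204290160$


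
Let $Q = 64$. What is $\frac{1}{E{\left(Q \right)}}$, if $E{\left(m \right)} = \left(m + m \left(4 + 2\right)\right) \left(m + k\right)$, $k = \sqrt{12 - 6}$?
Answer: $\frac{1}{28630} - \frac{\sqrt{6}}{1832320} \approx 3.3592 \cdot 10^{-5}$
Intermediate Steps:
$k = \sqrt{6} \approx 2.4495$
$E{\left(m \right)} = 7 m \left(m + \sqrt{6}\right)$ ($E{\left(m \right)} = \left(m + m \left(4 + 2\right)\right) \left(m + \sqrt{6}\right) = \left(m + m 6\right) \left(m + \sqrt{6}\right) = \left(m + 6 m\right) \left(m + \sqrt{6}\right) = 7 m \left(m + \sqrt{6}\right)$)
$\frac{1}{E{\left(Q \right)}} = \frac{1}{7 \cdot 64 \left(64 + \sqrt{6}\right)} = \frac{1}{28672 + 448 \sqrt{6}}$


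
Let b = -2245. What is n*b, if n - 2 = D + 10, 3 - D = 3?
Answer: -26940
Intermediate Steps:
D = 0 (D = 3 - 1*3 = 3 - 3 = 0)
n = 12 (n = 2 + (0 + 10) = 2 + 10 = 12)
n*b = 12*(-2245) = -26940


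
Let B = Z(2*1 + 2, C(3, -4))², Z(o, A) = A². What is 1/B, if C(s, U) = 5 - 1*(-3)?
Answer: 1/4096 ≈ 0.00024414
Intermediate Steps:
C(s, U) = 8 (C(s, U) = 5 + 3 = 8)
B = 4096 (B = (8²)² = 64² = 4096)
1/B = 1/4096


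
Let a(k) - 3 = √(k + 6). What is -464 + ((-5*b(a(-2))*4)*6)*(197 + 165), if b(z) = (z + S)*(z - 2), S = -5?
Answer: -464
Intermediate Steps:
a(k) = 3 + √(6 + k) (a(k) = 3 + √(k + 6) = 3 + √(6 + k))
b(z) = (-5 + z)*(-2 + z) (b(z) = (z - 5)*(z - 2) = (-5 + z)*(-2 + z))
-464 + ((-5*b(a(-2))*4)*6)*(197 + 165) = -464 + ((-5*(10 + (3 + √(6 - 2))² - 7*(3 + √(6 - 2)))*4)*6)*(197 + 165) = -464 + ((-5*(10 + (3 + √4)² - 7*(3 + √4))*4)*6)*362 = -464 + ((-5*(10 + (3 + 2)² - 7*(3 + 2))*4)*6)*362 = -464 + ((-5*(10 + 5² - 7*5)*4)*6)*362 = -464 + ((-5*(10 + 25 - 35)*4)*6)*362 = -464 + ((-5*0*4)*6)*362 = -464 + ((0*4)*6)*362 = -464 + (0*6)*362 = -464 + 0*362 = -464 + 0 = -464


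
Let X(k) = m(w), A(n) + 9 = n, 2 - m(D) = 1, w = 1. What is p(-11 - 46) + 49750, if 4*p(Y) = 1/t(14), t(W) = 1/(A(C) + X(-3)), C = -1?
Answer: 198991/4 ≈ 49748.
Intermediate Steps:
m(D) = 1 (m(D) = 2 - 1*1 = 2 - 1 = 1)
A(n) = -9 + n
X(k) = 1
t(W) = -1/9 (t(W) = 1/((-9 - 1) + 1) = 1/(-10 + 1) = 1/(-9) = -1/9)
p(Y) = -9/4 (p(Y) = 1/(4*(-1/9)) = (1/4)*(-9) = -9/4)
p(-11 - 46) + 49750 = -9/4 + 49750 = 198991/4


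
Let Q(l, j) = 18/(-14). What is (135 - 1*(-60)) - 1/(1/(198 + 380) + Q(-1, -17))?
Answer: 1017071/5195 ≈ 195.78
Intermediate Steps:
Q(l, j) = -9/7 (Q(l, j) = 18*(-1/14) = -9/7)
(135 - 1*(-60)) - 1/(1/(198 + 380) + Q(-1, -17)) = (135 - 1*(-60)) - 1/(1/(198 + 380) - 9/7) = (135 + 60) - 1/(1/578 - 9/7) = 195 - 1/(1/578 - 9/7) = 195 - 1/(-5195/4046) = 195 - 1*(-4046/5195) = 195 + 4046/5195 = 1017071/5195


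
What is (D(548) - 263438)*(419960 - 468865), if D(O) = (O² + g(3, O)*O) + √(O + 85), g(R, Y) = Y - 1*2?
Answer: -16435698970 - 48905*√633 ≈ -1.6437e+10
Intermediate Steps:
g(R, Y) = -2 + Y (g(R, Y) = Y - 2 = -2 + Y)
D(O) = O² + √(85 + O) + O*(-2 + O) (D(O) = (O² + (-2 + O)*O) + √(O + 85) = (O² + O*(-2 + O)) + √(85 + O) = O² + √(85 + O) + O*(-2 + O))
(D(548) - 263438)*(419960 - 468865) = ((548² + √(85 + 548) + 548*(-2 + 548)) - 263438)*(419960 - 468865) = ((300304 + √633 + 548*546) - 263438)*(-48905) = ((300304 + √633 + 299208) - 263438)*(-48905) = ((599512 + √633) - 263438)*(-48905) = (336074 + √633)*(-48905) = -16435698970 - 48905*√633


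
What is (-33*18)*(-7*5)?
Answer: 20790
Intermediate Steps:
(-33*18)*(-7*5) = -594*(-35) = 20790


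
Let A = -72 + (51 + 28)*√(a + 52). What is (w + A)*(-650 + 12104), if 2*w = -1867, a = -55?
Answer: -11516997 + 904866*I*√3 ≈ -1.1517e+7 + 1.5673e+6*I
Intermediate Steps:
w = -1867/2 (w = (½)*(-1867) = -1867/2 ≈ -933.50)
A = -72 + 79*I*√3 (A = -72 + (51 + 28)*√(-55 + 52) = -72 + 79*√(-3) = -72 + 79*(I*√3) = -72 + 79*I*√3 ≈ -72.0 + 136.83*I)
(w + A)*(-650 + 12104) = (-1867/2 + (-72 + 79*I*√3))*(-650 + 12104) = (-2011/2 + 79*I*√3)*11454 = -11516997 + 904866*I*√3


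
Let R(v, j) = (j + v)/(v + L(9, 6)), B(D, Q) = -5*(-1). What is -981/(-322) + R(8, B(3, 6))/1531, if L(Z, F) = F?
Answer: 751105/246491 ≈ 3.0472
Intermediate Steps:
B(D, Q) = 5
R(v, j) = (j + v)/(6 + v) (R(v, j) = (j + v)/(v + 6) = (j + v)/(6 + v))
-981/(-322) + R(8, B(3, 6))/1531 = -981/(-322) + ((5 + 8)/(6 + 8))/1531 = -981*(-1/322) + (13/14)*(1/1531) = 981/322 + ((1/14)*13)*(1/1531) = 981/322 + (13/14)*(1/1531) = 981/322 + 13/21434 = 751105/246491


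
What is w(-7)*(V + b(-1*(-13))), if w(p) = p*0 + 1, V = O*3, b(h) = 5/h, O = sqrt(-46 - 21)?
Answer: 5/13 + 3*I*sqrt(67) ≈ 0.38462 + 24.556*I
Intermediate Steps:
O = I*sqrt(67) (O = sqrt(-67) = I*sqrt(67) ≈ 8.1853*I)
V = 3*I*sqrt(67) (V = (I*sqrt(67))*3 = 3*I*sqrt(67) ≈ 24.556*I)
w(p) = 1 (w(p) = 0 + 1 = 1)
w(-7)*(V + b(-1*(-13))) = 1*(3*I*sqrt(67) + 5/((-1*(-13)))) = 1*(3*I*sqrt(67) + 5/13) = 1*(5/13 + 3*I*sqrt(67)) = 5/13 + 3*I*sqrt(67)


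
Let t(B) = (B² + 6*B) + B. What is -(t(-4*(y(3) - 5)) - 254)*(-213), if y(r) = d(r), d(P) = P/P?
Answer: 24282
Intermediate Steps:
d(P) = 1
y(r) = 1
t(B) = B² + 7*B
-(t(-4*(y(3) - 5)) - 254)*(-213) = -((-4*(1 - 5))*(7 - 4*(1 - 5)) - 254)*(-213) = -((-4*(-4))*(7 - 4*(-4)) - 254)*(-213) = -(16*(7 + 16) - 254)*(-213) = -(16*23 - 254)*(-213) = -(368 - 254)*(-213) = -114*(-213) = -1*(-24282) = 24282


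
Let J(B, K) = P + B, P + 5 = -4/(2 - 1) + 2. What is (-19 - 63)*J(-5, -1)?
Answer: 984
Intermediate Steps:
P = -7 (P = -5 + (-4/(2 - 1) + 2) = -5 + (-4/1 + 2) = -5 + (1*(-4) + 2) = -5 + (-4 + 2) = -5 - 2 = -7)
J(B, K) = -7 + B
(-19 - 63)*J(-5, -1) = (-19 - 63)*(-7 - 5) = -82*(-12) = 984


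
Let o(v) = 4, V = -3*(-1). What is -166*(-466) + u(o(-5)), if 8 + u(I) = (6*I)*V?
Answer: 77420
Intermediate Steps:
V = 3
u(I) = -8 + 18*I (u(I) = -8 + (6*I)*3 = -8 + 18*I)
-166*(-466) + u(o(-5)) = -166*(-466) + (-8 + 18*4) = 77356 + (-8 + 72) = 77356 + 64 = 77420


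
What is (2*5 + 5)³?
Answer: 3375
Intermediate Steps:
(2*5 + 5)³ = (10 + 5)³ = 15³ = 3375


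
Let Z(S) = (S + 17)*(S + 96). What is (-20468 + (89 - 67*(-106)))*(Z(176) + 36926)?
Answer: -1187255894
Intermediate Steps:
Z(S) = (17 + S)*(96 + S)
(-20468 + (89 - 67*(-106)))*(Z(176) + 36926) = (-20468 + (89 - 67*(-106)))*((1632 + 176² + 113*176) + 36926) = (-20468 + (89 + 7102))*((1632 + 30976 + 19888) + 36926) = (-20468 + 7191)*(52496 + 36926) = -13277*89422 = -1187255894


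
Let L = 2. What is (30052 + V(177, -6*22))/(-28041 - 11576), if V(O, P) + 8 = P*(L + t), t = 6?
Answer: -28988/39617 ≈ -0.73171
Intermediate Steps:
V(O, P) = -8 + 8*P (V(O, P) = -8 + P*(2 + 6) = -8 + P*8 = -8 + 8*P)
(30052 + V(177, -6*22))/(-28041 - 11576) = (30052 + (-8 + 8*(-6*22)))/(-28041 - 11576) = (30052 + (-8 + 8*(-132)))/(-39617) = (30052 + (-8 - 1056))*(-1/39617) = (30052 - 1064)*(-1/39617) = 28988*(-1/39617) = -28988/39617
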